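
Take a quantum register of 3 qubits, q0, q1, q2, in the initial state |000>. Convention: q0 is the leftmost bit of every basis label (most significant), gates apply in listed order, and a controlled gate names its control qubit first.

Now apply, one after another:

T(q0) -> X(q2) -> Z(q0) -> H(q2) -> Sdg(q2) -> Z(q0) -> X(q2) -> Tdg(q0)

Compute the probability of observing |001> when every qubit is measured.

A full measurement returns |001> with probability 1/2.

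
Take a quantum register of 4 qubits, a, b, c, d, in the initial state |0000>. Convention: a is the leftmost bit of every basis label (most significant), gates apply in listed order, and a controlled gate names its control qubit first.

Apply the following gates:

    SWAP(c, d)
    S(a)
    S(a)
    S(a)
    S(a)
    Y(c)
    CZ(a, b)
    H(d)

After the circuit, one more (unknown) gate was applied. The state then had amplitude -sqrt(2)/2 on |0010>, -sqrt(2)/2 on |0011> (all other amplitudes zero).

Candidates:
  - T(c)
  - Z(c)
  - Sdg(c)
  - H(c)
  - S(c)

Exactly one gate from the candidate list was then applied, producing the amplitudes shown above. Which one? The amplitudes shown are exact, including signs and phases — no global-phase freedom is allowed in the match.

It was S(c) that produced the state shown. Key observation: gates 2-5 undo each other exactly, leaving only the rest of the circuit to track.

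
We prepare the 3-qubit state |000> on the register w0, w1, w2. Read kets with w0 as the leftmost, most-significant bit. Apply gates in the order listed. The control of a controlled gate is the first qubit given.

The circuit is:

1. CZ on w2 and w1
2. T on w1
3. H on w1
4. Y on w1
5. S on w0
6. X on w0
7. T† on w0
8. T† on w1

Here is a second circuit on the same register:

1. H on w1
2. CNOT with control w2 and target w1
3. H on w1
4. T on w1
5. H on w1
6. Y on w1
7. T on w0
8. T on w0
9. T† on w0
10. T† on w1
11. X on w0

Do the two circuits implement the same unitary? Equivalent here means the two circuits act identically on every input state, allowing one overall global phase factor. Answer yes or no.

No: there is an input state on which the two circuits produce genuinely different outputs (not merely differing by a phase).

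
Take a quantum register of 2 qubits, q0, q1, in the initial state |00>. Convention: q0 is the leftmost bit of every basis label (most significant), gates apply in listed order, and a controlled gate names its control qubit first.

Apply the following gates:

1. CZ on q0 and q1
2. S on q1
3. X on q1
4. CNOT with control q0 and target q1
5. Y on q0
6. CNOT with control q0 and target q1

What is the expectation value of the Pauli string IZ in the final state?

In the final state, IZ has expectation 1.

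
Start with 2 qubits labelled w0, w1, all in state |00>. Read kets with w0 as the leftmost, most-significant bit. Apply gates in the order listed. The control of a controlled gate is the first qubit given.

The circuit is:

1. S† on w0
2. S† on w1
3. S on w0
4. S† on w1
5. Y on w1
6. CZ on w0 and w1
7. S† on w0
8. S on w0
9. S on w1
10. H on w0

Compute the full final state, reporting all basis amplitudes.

After the circuit, the state carries amplitude 0 on |00>, -sqrt(2)/2 on |01>, 0 on |10>, -sqrt(2)/2 on |11>.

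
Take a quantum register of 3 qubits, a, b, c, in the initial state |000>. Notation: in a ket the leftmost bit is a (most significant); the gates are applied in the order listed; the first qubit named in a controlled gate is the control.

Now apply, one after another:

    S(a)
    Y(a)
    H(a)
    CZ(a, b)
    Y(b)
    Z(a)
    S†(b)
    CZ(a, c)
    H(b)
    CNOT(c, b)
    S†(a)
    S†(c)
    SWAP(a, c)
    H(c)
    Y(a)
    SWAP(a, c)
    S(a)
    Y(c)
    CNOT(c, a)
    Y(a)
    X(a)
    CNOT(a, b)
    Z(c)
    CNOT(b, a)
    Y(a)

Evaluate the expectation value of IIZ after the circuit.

The observable IIZ averages to 1.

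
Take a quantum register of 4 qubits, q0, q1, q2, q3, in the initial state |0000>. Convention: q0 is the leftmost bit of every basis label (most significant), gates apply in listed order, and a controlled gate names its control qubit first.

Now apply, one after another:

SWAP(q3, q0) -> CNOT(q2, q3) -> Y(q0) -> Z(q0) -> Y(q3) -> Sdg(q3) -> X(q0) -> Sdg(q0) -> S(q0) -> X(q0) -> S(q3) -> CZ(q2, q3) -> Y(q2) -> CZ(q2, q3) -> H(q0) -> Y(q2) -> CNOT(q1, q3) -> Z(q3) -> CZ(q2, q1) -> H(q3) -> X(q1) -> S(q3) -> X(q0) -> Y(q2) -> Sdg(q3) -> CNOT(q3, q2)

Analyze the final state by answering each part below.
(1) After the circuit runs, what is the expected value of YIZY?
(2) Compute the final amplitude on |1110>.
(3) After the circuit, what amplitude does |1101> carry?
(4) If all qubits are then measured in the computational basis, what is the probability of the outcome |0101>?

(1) The expectation value of YIZY is 0.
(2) |1110> carries amplitude I/2 in the final state.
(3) |1101> carries amplitude -I/2 in the final state.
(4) Outcome |0101> occurs with probability 1/4.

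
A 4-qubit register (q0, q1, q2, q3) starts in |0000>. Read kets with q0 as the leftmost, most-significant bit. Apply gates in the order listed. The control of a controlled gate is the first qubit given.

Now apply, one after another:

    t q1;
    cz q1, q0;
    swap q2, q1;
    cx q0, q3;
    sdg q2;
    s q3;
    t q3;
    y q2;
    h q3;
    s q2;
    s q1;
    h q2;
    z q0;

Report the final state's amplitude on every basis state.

After the circuit, the state carries amplitude -1/2 on |0000>, -1/2 on |0001>, 1/2 on |0010>, 1/2 on |0011>, and 0 on every other basis state.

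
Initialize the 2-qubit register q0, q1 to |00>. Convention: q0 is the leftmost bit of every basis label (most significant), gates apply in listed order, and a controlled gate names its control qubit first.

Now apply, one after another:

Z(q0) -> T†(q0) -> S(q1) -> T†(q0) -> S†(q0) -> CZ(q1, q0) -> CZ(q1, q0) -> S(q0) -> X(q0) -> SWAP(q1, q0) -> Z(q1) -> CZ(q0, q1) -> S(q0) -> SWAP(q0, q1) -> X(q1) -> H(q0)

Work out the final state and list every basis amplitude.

After the circuit, the state carries amplitude 0 on |00>, -sqrt(2)/2 on |01>, 0 on |10>, sqrt(2)/2 on |11>. Key observation: steps 5-8 multiply out to the identity, so the circuit reduces to the remaining gates.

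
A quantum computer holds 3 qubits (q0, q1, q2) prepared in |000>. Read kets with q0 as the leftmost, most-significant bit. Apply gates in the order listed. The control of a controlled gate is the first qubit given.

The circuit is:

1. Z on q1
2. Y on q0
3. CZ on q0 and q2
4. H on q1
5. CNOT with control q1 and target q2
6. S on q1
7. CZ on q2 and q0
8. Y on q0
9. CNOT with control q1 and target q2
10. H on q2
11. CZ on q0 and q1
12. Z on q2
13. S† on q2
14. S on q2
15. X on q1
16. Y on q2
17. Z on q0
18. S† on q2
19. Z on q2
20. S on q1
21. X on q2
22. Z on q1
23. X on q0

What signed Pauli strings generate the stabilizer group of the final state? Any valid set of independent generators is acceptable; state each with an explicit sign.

One valid set of independent stabilizer generators is +IXI, -IIY, -ZII (any independent generating set of the same group is equally correct).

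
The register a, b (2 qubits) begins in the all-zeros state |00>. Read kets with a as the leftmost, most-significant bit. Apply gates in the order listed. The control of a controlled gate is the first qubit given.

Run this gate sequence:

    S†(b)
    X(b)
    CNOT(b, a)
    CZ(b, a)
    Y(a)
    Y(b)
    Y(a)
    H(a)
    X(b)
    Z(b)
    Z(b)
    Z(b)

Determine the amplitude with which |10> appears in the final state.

The amplitude on |10> is 0.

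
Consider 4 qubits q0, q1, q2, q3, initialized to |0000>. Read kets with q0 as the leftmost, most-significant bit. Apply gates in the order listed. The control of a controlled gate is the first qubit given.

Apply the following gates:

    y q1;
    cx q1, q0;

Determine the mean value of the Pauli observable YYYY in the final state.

The expectation value of YYYY is 0.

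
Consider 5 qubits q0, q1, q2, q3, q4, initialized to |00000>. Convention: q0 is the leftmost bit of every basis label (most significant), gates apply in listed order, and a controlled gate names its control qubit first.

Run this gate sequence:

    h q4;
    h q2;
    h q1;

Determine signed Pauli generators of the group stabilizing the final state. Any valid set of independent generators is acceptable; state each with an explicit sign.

The final state is stabilized by the group generated by +IXIII, +IIXII, +IIIIX, +ZIIII, +IIIZI; other independent generating sets are equally valid.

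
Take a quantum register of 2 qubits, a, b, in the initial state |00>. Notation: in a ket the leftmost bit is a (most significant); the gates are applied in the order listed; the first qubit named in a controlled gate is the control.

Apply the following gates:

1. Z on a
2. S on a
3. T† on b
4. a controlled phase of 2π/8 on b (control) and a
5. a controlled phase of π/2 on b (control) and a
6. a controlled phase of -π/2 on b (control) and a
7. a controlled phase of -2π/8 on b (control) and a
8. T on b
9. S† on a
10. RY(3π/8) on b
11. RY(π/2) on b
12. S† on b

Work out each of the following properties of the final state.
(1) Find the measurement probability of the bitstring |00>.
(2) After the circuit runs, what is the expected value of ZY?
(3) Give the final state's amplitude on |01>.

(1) The probability of measuring |00> is 1/2 - sqrt(sqrt(2) + 2)/4.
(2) In the final state, ZY has expectation -sqrt(2 - sqrt(2))/2.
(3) The amplitude on |01> is -I*cos(pi/16).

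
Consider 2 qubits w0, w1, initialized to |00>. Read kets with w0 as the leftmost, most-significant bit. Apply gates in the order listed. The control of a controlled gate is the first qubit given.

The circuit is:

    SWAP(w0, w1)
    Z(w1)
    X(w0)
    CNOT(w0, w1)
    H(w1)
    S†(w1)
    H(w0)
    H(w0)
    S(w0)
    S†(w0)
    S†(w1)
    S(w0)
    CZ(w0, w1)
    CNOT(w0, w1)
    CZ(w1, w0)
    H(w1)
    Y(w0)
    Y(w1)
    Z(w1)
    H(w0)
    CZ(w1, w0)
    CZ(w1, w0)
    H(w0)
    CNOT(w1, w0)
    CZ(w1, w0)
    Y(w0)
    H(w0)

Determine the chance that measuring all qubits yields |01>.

The probability of measuring |01> is 1/2.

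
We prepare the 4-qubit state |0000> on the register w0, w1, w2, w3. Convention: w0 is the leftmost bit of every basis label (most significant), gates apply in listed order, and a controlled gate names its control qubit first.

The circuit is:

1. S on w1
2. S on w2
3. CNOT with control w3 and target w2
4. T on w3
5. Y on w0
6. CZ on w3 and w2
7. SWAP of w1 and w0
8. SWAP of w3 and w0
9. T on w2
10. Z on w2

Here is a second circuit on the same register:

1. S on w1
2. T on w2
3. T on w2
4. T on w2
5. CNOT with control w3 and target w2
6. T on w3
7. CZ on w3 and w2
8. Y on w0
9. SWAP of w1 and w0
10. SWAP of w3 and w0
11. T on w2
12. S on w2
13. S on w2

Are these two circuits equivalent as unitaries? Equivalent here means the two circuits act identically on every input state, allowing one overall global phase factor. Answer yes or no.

No: there is an input state on which the two circuits produce genuinely different outputs (not merely differing by a phase).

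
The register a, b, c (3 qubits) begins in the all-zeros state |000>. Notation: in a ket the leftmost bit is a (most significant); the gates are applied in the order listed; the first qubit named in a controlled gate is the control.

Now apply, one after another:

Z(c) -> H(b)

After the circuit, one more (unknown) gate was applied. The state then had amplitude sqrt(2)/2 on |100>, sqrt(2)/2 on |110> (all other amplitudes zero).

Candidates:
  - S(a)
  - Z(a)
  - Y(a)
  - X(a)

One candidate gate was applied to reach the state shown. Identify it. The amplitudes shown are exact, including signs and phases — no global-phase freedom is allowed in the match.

The unique candidate consistent with the amplitudes is X(a).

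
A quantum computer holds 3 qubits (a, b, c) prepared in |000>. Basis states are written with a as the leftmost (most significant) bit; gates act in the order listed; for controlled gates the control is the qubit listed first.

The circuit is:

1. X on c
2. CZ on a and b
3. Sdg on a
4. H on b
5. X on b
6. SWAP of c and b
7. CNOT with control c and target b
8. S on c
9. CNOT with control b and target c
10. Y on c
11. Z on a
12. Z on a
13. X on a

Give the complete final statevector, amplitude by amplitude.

After the circuit, the state carries amplitude sqrt(2)/2 on |100>, -sqrt(2)*I/2 on |110>, and 0 on every other basis state.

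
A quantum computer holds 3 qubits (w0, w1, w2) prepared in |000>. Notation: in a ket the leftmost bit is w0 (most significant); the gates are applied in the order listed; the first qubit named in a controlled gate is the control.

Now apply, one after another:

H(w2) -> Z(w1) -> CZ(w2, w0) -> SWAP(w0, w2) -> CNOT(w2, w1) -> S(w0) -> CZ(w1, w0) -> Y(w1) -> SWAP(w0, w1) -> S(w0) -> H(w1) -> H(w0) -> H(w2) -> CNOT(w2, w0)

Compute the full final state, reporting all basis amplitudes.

The resulting statevector has amplitude -1/4 - I/4 on |000>, 1/4 + I/4 on |001>, -1/4 + I/4 on |010>, 1/4 - I/4 on |011>, 1/4 + I/4 on |100>, -1/4 - I/4 on |101>, 1/4 - I/4 on |110>, -1/4 + I/4 on |111>.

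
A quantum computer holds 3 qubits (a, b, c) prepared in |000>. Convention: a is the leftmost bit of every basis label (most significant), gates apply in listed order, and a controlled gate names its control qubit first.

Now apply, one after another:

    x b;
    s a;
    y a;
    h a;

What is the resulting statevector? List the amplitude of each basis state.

The final amplitudes are sqrt(2)*I/2 on |010>, -sqrt(2)*I/2 on |110>, and 0 on every other basis state.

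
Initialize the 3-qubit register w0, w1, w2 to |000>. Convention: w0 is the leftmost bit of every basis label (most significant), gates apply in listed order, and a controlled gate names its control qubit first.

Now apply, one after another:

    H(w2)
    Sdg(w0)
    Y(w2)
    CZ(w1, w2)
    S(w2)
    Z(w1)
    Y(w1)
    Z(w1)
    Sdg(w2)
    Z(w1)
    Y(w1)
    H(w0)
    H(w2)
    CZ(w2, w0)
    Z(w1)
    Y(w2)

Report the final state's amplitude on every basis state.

The final amplitudes are -sqrt(2)/2 on |000>, sqrt(2)/2 on |100>, and 0 on every other basis state.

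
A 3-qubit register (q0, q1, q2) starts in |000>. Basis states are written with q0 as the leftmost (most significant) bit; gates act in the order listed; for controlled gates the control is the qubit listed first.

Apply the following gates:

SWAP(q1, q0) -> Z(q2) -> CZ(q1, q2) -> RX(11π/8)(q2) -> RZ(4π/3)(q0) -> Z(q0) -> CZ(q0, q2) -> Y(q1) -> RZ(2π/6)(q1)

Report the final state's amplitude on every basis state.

The final amplitudes are -cos(5*pi/16) on |010>, -I*sin(5*pi/16) on |011>, and 0 on every other basis state.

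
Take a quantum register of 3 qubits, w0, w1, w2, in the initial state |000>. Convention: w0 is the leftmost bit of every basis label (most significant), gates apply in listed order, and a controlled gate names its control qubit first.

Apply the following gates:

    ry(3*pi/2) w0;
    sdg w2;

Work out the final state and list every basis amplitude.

After the circuit, the state carries amplitude -sqrt(2)/2 on |000>, sqrt(2)/2 on |100>, and 0 on every other basis state.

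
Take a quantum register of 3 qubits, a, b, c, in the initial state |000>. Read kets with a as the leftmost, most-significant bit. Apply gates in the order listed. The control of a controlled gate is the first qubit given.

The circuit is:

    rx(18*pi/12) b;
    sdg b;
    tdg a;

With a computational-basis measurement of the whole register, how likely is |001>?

Outcome |001> occurs with probability 0.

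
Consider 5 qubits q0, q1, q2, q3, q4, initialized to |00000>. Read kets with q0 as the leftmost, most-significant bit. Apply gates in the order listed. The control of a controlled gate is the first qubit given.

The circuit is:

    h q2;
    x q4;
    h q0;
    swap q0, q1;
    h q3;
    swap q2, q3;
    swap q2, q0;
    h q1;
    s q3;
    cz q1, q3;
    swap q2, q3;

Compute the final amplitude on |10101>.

The amplitude on |10101> is I/2.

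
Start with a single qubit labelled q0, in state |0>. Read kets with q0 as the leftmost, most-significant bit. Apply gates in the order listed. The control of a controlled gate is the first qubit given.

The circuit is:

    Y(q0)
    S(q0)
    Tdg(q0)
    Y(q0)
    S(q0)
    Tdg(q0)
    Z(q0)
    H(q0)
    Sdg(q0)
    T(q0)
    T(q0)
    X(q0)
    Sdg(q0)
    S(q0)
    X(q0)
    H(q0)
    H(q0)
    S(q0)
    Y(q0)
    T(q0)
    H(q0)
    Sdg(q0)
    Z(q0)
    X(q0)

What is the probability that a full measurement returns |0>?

The probability of measuring |0> is sqrt(2)/4 + 1/2. Key observation: steps 12-15 multiply out to the identity, so the circuit reduces to the remaining gates.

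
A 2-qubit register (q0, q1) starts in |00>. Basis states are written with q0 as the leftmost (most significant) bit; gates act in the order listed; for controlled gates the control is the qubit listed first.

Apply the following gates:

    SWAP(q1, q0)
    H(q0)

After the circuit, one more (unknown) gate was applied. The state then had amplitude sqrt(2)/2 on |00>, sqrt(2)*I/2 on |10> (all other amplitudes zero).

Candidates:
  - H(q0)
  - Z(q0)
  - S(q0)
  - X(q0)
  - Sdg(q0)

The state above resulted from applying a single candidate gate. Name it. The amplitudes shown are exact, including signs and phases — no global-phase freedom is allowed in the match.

The applied gate was S(q0).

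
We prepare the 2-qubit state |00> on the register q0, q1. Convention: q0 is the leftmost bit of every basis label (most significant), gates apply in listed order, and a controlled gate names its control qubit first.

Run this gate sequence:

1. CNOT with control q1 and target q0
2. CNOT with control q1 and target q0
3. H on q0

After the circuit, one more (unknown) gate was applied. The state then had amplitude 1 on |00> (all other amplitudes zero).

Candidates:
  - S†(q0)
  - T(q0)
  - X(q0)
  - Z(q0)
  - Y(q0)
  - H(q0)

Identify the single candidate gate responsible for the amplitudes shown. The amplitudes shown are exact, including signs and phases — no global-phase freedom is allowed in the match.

The unique candidate consistent with the amplitudes is H(q0).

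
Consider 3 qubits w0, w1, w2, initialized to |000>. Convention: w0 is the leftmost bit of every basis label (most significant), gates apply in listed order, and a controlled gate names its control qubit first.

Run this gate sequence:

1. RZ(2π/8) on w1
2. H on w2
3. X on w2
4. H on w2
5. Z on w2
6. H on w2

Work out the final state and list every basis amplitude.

After the circuit, the state carries amplitude -sqrt(2)*exp(7*I*pi/8)/2 on |000>, -sqrt(2)*exp(7*I*pi/8)/2 on |001>, and 0 on every other basis state. Key observation: steps 2-5 multiply out to the identity, so the circuit reduces to the remaining gates.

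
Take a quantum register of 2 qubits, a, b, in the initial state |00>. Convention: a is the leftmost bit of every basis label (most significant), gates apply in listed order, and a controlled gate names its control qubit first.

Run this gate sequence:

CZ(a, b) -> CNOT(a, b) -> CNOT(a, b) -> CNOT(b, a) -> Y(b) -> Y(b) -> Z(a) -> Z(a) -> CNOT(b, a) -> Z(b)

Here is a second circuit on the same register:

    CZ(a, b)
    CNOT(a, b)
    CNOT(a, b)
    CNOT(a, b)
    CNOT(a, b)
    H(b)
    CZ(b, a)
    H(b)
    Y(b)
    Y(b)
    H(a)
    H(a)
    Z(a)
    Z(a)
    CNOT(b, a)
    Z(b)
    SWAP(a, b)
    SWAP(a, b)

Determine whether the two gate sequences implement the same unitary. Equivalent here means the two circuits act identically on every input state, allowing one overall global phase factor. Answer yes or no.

No: there is an input state on which the two circuits produce genuinely different outputs (not merely differing by a phase).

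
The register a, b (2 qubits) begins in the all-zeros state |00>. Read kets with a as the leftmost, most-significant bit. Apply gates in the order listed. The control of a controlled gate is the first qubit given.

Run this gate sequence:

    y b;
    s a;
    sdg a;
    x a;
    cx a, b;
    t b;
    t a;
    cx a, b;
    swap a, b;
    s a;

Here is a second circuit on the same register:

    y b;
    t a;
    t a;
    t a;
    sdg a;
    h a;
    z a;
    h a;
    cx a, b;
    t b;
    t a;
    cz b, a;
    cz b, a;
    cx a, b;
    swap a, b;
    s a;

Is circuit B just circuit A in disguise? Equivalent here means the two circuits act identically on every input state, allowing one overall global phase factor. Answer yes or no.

No: there is an input state on which the two circuits produce genuinely different outputs (not merely differing by a phase).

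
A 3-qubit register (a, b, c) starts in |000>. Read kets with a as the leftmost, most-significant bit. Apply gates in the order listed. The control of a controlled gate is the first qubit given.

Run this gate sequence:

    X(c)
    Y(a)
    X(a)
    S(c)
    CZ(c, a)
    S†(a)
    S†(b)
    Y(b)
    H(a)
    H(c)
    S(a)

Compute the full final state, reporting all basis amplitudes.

The resulting statevector has amplitude 0 on |000>, 0 on |001>, -I/2 on |010>, I/2 on |011>, 0 on |100>, 0 on |101>, 1/2 on |110>, -1/2 on |111>.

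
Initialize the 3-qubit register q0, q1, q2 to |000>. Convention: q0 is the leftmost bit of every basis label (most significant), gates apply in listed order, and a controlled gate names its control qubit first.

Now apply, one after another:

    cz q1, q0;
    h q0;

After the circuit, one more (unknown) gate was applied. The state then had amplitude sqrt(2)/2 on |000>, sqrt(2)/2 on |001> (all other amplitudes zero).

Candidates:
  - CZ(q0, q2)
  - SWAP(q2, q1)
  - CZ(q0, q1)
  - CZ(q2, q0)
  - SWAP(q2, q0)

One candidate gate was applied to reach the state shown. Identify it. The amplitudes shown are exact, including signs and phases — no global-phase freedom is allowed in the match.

The unique candidate consistent with the amplitudes is SWAP(q2, q0).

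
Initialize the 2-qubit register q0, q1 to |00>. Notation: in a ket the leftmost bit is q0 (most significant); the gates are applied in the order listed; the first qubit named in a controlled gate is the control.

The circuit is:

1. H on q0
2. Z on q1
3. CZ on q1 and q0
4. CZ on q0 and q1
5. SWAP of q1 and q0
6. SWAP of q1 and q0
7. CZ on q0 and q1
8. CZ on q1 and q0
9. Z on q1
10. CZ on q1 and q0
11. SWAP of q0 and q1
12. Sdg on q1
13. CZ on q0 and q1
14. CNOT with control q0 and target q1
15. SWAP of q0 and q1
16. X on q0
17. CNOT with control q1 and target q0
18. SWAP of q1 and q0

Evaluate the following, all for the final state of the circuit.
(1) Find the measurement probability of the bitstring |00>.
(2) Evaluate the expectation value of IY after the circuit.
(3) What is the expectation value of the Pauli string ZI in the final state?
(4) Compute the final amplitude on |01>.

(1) The probability of measuring |00> is 1/2. Key observation: steps 2-9 multiply out to the identity, so the circuit reduces to the remaining gates.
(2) The expectation value of IY is 1.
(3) The expectation value of ZI is 1.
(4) The amplitude on |01> is sqrt(2)/2.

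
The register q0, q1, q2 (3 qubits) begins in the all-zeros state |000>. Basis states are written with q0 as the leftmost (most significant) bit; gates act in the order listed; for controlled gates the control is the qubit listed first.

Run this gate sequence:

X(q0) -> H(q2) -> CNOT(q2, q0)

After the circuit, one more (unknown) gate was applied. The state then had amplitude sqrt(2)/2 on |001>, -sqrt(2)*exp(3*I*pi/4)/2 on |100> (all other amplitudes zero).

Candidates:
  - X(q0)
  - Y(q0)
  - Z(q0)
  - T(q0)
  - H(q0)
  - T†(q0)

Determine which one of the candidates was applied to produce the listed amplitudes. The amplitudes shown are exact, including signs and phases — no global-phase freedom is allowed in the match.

The applied gate was T†(q0).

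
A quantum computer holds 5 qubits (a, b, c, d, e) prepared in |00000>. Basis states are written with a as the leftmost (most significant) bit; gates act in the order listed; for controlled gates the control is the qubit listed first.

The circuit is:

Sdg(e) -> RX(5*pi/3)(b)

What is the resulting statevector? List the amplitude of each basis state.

The final amplitudes are -sqrt(3)/2 on |00000>, -I/2 on |01000>, and 0 on every other basis state.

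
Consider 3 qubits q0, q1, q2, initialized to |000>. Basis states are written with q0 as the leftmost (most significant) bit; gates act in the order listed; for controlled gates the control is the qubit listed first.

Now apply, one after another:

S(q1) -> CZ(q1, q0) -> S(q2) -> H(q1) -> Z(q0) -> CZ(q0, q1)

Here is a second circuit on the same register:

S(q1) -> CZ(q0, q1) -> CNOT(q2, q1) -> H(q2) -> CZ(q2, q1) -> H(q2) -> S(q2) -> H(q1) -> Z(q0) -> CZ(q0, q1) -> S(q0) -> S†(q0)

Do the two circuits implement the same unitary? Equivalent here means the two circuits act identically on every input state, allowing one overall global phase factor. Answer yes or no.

No, they are not equivalent — no single phase factor reconciles the two unitaries.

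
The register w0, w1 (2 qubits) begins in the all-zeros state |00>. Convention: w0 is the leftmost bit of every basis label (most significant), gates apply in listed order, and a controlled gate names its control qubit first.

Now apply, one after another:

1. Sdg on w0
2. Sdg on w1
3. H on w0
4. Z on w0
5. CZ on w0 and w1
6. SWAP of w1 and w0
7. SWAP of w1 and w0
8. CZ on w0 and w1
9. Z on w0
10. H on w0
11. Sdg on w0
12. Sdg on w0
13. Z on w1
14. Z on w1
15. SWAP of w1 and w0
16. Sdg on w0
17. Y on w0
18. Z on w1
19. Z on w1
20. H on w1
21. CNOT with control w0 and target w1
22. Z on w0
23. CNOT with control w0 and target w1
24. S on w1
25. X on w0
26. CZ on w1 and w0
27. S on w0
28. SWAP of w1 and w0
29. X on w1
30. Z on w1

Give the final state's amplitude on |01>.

|01> carries amplitude sqrt(2)*I/2 in the final state. Key observation: the block from step 3 through step 10 cancels to the identity and can be dropped.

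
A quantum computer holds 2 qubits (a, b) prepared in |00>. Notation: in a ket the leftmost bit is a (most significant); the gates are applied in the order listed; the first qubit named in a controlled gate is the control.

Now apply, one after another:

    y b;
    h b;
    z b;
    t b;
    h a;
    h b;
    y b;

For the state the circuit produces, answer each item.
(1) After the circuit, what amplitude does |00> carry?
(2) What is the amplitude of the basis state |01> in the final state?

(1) The final state's coefficient on |00> equals sqrt(2)*(1 - exp(I*pi/4))/4.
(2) The final state's coefficient on |01> equals sqrt(2)*(-1 - exp(I*pi/4))/4.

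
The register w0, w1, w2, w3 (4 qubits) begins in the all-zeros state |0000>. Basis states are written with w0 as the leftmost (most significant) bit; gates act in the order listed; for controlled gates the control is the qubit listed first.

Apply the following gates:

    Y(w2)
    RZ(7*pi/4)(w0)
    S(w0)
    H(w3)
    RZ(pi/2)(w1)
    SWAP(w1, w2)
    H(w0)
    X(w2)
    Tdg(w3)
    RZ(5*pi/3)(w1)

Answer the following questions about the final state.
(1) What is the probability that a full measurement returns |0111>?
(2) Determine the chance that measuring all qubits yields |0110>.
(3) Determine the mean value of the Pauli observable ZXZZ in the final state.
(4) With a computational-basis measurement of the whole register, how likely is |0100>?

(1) Outcome |0111> occurs with probability 1/4.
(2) A full measurement returns |0110> with probability 1/4.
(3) The expectation value of ZXZZ is 0.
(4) A full measurement returns |0100> with probability 0.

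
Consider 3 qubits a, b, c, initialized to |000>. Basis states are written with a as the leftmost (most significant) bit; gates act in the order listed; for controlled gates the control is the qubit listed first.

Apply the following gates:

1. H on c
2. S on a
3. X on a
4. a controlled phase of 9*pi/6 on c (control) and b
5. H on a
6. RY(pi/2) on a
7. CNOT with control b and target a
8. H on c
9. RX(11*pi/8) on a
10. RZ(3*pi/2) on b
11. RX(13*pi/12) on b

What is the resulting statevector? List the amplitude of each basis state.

The final amplitudes are sqrt(sqrt(2)/4 + 1/2)*exp(-3*I*pi/4)*cos(5*pi/16)/2 - sqrt(3)*sqrt(1/2 - sqrt(2)/4)*exp(-3*I*pi/4)*cos(5*pi/16)/2 on |000>, 0 on |001>, sqrt(3)*I*sqrt(sqrt(2)/4 + 1/2)*exp(-3*I*pi/4)*cos(5*pi/16)/2 + I*sqrt(1/2 - sqrt(2)/4)*exp(-3*I*pi/4)*cos(5*pi/16)/2 on |010>, 0 on |011>, I*sqrt(sqrt(2)/4 + 1/2)*exp(-3*I*pi/4)*sin(5*pi/16)/2 - sqrt(3)*I*sqrt(1/2 - sqrt(2)/4)*exp(-3*I*pi/4)*sin(5*pi/16)/2 on |100>, 0 on |101>, -sqrt(1/2 - sqrt(2)/4)*exp(-3*I*pi/4)*sin(5*pi/16)/2 - sqrt(3)*sqrt(sqrt(2)/4 + 1/2)*exp(-3*I*pi/4)*sin(5*pi/16)/2 on |110>, 0 on |111>.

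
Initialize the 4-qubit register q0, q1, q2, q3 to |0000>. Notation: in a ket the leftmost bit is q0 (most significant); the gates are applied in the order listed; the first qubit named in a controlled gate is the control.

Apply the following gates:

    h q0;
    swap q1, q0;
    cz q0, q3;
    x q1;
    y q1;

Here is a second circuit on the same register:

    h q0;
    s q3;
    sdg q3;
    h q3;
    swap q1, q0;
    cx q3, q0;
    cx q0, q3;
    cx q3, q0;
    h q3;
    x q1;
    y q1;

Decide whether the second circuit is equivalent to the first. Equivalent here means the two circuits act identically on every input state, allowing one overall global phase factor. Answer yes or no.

No: there is an input state on which the two circuits produce genuinely different outputs (not merely differing by a phase).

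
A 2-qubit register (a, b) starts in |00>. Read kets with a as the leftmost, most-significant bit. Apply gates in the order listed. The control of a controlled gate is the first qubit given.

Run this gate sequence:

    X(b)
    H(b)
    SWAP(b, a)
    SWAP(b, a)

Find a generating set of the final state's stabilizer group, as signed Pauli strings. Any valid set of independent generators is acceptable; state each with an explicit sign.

The final state is stabilized by the group generated by -IX, +ZI; other independent generating sets are equally valid. Key observation: steps 3-4 multiply out to the identity, so the circuit reduces to the remaining gates.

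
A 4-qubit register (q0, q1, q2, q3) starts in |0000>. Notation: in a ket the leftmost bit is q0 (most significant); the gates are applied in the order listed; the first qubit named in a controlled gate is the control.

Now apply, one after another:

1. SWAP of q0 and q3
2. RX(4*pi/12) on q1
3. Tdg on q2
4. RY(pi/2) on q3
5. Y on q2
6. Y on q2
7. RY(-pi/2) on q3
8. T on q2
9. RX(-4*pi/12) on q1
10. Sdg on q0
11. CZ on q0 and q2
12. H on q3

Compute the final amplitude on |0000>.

The amplitude on |0000> is sqrt(2)/2. Key observation: gates 2-9 undo each other exactly, leaving only the rest of the circuit to track.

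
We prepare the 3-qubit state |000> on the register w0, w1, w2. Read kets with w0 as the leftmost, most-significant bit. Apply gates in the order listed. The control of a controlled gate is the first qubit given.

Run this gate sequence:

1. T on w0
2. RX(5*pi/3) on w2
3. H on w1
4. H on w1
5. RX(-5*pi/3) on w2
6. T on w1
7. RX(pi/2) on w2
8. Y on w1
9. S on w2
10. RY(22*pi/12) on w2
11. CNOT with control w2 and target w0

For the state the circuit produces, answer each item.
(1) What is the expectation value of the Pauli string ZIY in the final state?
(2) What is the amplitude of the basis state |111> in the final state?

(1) In the final state, ZIY has expectation 0. Key observation: the block from step 2 through step 5 cancels to the identity and can be dropped.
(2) The amplitude on |111> is -I/2.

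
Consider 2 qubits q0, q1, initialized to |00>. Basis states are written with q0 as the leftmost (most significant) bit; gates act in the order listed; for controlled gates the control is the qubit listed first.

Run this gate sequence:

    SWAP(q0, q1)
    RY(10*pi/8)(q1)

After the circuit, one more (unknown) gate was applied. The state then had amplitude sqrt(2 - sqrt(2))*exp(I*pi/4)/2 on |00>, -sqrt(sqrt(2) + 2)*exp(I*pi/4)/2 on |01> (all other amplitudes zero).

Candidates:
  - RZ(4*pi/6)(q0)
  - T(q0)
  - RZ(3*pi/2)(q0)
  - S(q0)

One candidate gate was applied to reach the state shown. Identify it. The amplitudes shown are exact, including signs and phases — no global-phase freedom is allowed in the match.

It was RZ(3*pi/2)(q0) that produced the state shown.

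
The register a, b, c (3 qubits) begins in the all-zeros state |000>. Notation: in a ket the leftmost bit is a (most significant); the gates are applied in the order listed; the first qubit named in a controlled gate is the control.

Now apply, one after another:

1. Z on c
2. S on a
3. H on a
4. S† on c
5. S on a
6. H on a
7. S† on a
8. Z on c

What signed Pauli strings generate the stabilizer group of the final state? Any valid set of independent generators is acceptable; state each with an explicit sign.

The stabilizer group can be generated by -XII, +IZI, +IIZ, among other valid generating sets.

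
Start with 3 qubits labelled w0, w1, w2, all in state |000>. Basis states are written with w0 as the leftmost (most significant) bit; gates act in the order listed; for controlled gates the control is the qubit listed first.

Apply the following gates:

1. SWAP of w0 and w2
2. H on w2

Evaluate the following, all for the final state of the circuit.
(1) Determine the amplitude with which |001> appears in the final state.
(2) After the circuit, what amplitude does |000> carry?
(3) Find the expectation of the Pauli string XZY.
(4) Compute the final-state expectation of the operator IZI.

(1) The final state's coefficient on |001> equals sqrt(2)/2.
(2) |000> carries amplitude sqrt(2)/2 in the final state.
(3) The expectation value of XZY is 0.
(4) In the final state, IZI has expectation 1.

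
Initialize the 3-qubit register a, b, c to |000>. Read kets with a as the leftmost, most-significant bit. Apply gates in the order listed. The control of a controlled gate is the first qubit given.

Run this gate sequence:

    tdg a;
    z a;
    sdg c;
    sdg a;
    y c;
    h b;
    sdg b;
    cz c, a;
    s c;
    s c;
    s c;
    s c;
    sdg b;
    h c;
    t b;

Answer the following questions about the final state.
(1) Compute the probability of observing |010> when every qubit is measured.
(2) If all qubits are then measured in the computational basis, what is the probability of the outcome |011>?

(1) The probability of measuring |010> is 1/4.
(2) The probability of measuring |011> is 1/4.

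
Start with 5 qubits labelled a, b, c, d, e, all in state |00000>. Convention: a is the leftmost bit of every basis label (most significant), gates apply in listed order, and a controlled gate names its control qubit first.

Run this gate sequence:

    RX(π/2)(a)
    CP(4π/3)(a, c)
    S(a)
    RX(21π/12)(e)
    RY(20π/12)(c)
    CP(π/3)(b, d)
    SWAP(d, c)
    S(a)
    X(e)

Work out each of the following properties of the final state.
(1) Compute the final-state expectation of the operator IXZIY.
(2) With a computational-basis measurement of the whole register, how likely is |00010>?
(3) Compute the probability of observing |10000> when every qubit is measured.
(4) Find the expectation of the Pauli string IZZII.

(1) The expectation value of IXZIY is 0.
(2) A full measurement returns |00010> with probability 1/16 - sqrt(2)/32.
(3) Outcome |10000> occurs with probability 3/16 - 3*sqrt(2)/32.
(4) The observable IZZII averages to 1.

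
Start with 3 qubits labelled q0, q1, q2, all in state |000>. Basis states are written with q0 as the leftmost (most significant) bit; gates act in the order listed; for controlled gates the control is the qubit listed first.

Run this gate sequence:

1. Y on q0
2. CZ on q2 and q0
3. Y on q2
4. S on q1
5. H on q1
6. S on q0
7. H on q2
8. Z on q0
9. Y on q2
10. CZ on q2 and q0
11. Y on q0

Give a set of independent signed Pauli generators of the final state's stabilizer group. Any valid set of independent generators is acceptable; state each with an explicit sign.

The stabilizer group can be generated by +IXI, -IIX, +ZII, among other valid generating sets.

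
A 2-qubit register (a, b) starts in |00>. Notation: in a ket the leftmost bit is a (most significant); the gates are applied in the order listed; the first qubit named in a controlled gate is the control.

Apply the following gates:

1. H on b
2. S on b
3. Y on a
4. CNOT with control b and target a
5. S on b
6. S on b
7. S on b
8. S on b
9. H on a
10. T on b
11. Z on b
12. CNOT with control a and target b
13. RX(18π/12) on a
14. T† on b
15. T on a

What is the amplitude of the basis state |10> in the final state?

|10> carries amplitude sqrt(2)*(-I + exp(I*pi/4))/4 in the final state. Key observation: the block from step 5 through step 8 cancels to the identity and can be dropped.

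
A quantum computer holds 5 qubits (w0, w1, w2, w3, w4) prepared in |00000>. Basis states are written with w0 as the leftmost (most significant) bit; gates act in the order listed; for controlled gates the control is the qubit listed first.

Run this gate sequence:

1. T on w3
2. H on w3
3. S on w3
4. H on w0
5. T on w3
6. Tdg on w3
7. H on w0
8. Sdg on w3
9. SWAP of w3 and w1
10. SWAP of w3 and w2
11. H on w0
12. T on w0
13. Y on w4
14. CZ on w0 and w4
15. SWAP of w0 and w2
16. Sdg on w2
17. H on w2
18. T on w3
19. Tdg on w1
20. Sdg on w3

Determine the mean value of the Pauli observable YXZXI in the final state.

The observable YXZXI averages to 0.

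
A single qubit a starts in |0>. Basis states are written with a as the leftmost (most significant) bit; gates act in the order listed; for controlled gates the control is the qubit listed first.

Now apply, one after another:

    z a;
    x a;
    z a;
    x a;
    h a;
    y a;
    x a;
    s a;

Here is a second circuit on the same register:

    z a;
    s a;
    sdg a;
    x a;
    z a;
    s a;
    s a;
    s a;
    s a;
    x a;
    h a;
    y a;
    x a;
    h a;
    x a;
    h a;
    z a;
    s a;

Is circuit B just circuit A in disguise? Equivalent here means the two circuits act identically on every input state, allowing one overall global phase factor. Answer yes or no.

Yes: on every input state the two circuits agree up to one overall phase factor.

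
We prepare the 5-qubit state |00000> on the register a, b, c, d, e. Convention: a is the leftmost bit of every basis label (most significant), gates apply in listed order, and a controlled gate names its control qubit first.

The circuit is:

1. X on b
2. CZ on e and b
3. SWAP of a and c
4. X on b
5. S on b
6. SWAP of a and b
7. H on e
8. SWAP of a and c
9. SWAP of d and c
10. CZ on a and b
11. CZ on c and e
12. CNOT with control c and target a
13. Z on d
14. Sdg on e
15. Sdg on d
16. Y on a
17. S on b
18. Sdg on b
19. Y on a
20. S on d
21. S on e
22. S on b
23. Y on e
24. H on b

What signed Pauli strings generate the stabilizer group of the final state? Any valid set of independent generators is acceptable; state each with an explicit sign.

The final state is stabilized by the group generated by +IXIII, -IIIIX, +ZIIII, +IIZII, +IIIZI; other independent generating sets are equally valid. Key observation: the block from step 14 through step 21 cancels to the identity and can be dropped.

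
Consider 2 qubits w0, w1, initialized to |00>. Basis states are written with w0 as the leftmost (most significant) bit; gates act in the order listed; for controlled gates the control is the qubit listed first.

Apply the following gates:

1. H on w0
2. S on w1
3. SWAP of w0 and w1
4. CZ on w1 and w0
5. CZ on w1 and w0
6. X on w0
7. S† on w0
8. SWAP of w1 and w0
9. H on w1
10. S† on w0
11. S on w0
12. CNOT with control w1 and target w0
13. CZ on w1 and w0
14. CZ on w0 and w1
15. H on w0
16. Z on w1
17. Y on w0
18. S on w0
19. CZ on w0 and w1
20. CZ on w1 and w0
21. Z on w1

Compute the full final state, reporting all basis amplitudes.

The resulting statevector has amplitude 0 on |00>, 0 on |01>, sqrt(2)*I/2 on |10>, -sqrt(2)*I/2 on |11>.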